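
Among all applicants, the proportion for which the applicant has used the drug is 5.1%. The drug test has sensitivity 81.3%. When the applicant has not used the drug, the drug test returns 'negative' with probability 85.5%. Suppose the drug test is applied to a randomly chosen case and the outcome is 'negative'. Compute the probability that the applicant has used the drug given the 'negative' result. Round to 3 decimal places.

P(H | E) ≈ 0.012

Write H for 'the applicant has used the drug'. Prior odds H:¬H = 0.051/0.949 = 0.053741. For the 'negative' outcome, the likelihood ratio is 0.187/0.855 = 0.21871.
Posterior odds = 0.053741 × 0.21871 = 0.011754, so P(H|E) = 0.011754/(1+0.011754) = 0.012.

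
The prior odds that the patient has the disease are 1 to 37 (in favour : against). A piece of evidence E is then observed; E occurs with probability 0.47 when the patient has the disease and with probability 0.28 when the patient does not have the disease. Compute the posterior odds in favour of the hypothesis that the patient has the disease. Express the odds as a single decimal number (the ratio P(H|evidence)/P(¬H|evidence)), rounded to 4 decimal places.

Posterior odds ≈ 0.0454

Prior odds = 1/37 = 0.027027.
Likelihood ratio for E = 0.47/0.28 = 1.6786.
Posterior odds = prior odds × LR = 0.045367.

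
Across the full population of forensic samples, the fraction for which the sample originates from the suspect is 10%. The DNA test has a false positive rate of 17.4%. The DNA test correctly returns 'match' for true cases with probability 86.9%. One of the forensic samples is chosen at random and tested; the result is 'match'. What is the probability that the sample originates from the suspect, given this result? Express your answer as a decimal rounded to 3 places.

Let H be the event that the sample originates from the suspect. P(H) = 0.1, so P(¬H) = 0.9. With E the 'match' result, P(E|H) = 0.869 and P(E|¬H) = 0.174.
P(E) = 0.869·0.1 + 0.174·0.9 = 0.086900 + 0.15660 = 0.24350.
By Bayes' theorem, P(H|E) = 0.086900 / 0.24350 = 0.357.

P(H | E) ≈ 0.357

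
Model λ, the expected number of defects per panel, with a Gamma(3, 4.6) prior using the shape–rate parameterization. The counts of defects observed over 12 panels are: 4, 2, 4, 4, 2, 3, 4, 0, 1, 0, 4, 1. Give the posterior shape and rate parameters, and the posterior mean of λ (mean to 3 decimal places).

The Poisson likelihood adds the total count to the shape and the number of exposure periods to the rate. Here ∑xᵢ = 29 and n = 12, so shape 3→32 and rate 4.6→16.6.
Posterior mean = shape/rate = 32/16.6 = 1.928.

Posterior: Gamma(shape=32, rate=16.6); mean ≈ 1.928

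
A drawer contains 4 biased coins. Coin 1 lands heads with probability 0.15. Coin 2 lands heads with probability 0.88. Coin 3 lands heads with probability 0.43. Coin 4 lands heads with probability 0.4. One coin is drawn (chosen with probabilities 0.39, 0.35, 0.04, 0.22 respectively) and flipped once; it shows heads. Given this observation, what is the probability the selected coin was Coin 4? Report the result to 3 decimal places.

Posterior probability ≈ 0.187

Tabulate prior·likelihood by source: [1] prior 0.39, lik 0.15, product 0.05850; [2] prior 0.35, lik 0.88, product 0.3080; [3] prior 0.04, lik 0.43, product 0.01720; [4] prior 0.22, lik 0.4, product 0.08800.
Normalizing constant = 0.47170; the posterior for Coin 4 is its product over the sum, 0.08800/0.47170 = 0.187.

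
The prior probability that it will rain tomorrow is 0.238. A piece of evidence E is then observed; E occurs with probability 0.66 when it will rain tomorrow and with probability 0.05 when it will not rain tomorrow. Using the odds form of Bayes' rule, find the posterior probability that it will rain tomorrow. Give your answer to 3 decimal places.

Posterior probability ≈ 0.805

Prior odds = 0.238/(1−0.238) = 0.31234. In log-odds, ln(0.31234) = -1.1637.
Add log likelihood ratio: ln(13.200) = 2.5802.
Posterior log-odds = 1.4165, so posterior odds = exp(1.4165) = 4.1228. Converting, P(H|E) = 4.1228/5.1228 = 0.805.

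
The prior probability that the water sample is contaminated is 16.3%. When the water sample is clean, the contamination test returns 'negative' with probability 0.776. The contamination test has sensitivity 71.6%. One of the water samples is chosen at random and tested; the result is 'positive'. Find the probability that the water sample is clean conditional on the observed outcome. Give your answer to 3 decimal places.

P(¬H | E) ≈ 0.616

Let H be the event that the water sample is contaminated. P(H) = 0.163, so P(¬H) = 0.837. With E the 'positive' result, P(E|H) = 0.716 and P(E|¬H) = 0.224.
P(E) = 0.716·0.163 + 0.224·0.837 = 0.11671 + 0.18749 = 0.30420.
By Bayes' theorem, P(H|E) = 0.11671 / 0.30420 = 0.384. Hence P(¬H|E) = 1 − 0.384 = 0.616.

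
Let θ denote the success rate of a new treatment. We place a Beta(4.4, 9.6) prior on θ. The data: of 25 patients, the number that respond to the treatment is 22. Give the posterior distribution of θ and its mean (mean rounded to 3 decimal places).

Observing 22 successes and 3 failures updates Beta(4.4, 9.6) by adding the success and failure counts to the two shape parameters: α = 4.4+22 = 26.4, β = 9.6+3 = 12.6.
Posterior mean = α/(α+β) = 26.4/39 = 0.677.

Posterior: Beta(26.4, 12.6); mean ≈ 0.677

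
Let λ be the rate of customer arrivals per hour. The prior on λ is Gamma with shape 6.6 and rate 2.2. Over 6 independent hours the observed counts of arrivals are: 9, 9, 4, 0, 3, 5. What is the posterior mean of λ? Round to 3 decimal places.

Posterior mean ≈ 4.463

The Poisson likelihood adds the total count to the shape and the number of exposure periods to the rate. Here ∑xᵢ = 30 and n = 6, so shape 6.6→36.6 and rate 2.2→8.2.
E[λ | data] = 36.6/8.2 = 4.463.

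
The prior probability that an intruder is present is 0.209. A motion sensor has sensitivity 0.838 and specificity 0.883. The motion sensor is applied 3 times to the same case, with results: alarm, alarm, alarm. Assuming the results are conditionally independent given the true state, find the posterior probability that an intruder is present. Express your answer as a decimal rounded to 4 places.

Let H be the event that an intruder is present; start with P(H) = 0.209. P('alarm'|H) = 0.838, P('alarm'|¬H) = 0.117.
Update on result 1 ('alarm'): P(H) ← 0.838·0.2090 / (0.838·0.2090 + 0.117·0.7910) = 0.17514/0.26769 = 0.6543.
Update on result 2 ('alarm'): P(H) ← 0.838·0.6543 / (0.838·0.6543 + 0.117·0.3457) = 0.54828/0.58873 = 0.9313.
Update on result 3 ('alarm'): P(H) ← 0.838·0.9313 / (0.838·0.9313 + 0.117·0.0687) = 0.78042/0.78846 = 0.9898.

Posterior P(H) ≈ 0.9898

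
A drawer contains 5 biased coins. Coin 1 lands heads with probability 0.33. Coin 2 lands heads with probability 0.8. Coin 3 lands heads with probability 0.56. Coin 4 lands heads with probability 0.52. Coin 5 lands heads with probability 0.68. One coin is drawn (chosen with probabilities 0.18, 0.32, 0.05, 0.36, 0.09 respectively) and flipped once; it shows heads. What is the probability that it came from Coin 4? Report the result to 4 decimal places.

Posterior probability ≈ 0.3163

P(heads|C1) = 0.33; P(heads|C2) = 0.8; P(heads|C3) = 0.56; P(heads|C4) = 0.52; P(heads|C5) = 0.68.
Prior × likelihood for each source: 0.18·0.33=0.05940, 0.32·0.8=0.2560, 0.05·0.56=0.02800, 0.36·0.52=0.1872, 0.09·0.68=0.06120. Summing gives P(heads) = 0.59180.
P(Coin 4 | heads) = 0.1872 / 0.59180 = 0.3163.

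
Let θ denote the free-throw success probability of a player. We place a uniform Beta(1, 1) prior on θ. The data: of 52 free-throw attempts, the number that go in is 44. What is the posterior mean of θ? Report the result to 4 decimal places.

Observing 44 successes and 8 failures updates Beta(1, 1) by adding the success and failure counts to the two shape parameters: α = 1+44 = 45, β = 1+8 = 9.
E[θ | data] = 45/(45+9) = 0.8333.

Posterior mean ≈ 0.8333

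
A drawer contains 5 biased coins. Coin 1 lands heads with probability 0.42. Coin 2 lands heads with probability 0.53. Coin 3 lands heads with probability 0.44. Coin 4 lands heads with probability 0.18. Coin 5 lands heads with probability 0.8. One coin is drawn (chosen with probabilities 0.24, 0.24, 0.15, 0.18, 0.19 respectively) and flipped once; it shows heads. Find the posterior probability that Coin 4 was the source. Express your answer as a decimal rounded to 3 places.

Tabulate prior·likelihood by source: [1] prior 0.24, lik 0.42, product 0.1008; [2] prior 0.24, lik 0.53, product 0.1272; [3] prior 0.15, lik 0.44, product 0.06600; [4] prior 0.18, lik 0.18, product 0.03240; [5] prior 0.19, lik 0.8, product 0.1520.
Normalizing constant = 0.47840; the posterior for Coin 4 is its product over the sum, 0.03240/0.47840 = 0.068.

Posterior probability ≈ 0.068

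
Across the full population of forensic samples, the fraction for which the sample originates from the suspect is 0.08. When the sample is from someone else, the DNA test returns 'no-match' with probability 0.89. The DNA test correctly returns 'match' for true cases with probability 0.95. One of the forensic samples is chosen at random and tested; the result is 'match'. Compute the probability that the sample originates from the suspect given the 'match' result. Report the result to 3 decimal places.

P(H | E) ≈ 0.429

Write H for 'the sample originates from the suspect'. Prior odds H:¬H = 0.08/0.92 = 0.086957. For the 'match' outcome, the likelihood ratio is 0.95/0.11 = 8.6364.
Posterior odds = 0.086957 × 8.6364 = 0.75099, so P(H|E) = 0.75099/(1+0.75099) = 0.429.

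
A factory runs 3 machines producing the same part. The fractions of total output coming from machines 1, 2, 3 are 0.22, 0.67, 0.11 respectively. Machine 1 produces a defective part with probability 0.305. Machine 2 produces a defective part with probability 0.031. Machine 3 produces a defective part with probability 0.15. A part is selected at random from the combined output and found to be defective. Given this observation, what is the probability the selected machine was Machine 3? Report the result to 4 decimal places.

P(defective|M1) = 0.305; P(defective|M2) = 0.031; P(defective|M3) = 0.15.
Prior × likelihood for each source: 0.22·0.305=0.06710, 0.67·0.031=0.02077, 0.11·0.15=0.01650. Summing gives P(defective) = 0.10437.
P(Machine 3 | defective) = 0.01650 / 0.10437 = 0.1581.

Posterior probability ≈ 0.1581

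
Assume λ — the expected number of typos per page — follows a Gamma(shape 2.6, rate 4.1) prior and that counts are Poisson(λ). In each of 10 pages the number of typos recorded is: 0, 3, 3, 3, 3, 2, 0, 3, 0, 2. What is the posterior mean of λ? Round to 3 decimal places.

Posterior mean ≈ 1.532

Total count ∑xᵢ = 19 over n = 10 pages.
Gamma is conjugate to the Poisson likelihood: posterior is Gamma(shape = 2.6+19 = 21.6, rate = 4.1+10 = 14.1).
E[λ | data] = 21.6/14.1 = 1.532.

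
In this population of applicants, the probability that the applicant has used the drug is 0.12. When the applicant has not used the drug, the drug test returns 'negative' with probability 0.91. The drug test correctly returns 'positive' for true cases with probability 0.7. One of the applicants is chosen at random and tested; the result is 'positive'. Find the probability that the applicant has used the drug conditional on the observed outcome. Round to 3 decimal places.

P(H | E) ≈ 0.515

Let H be the event that the applicant has used the drug. P(H) = 0.12, so P(¬H) = 0.88. With E the 'positive' result, P(E|H) = 0.7 and P(E|¬H) = 0.09.
P(E) = 0.7·0.12 + 0.09·0.88 = 0.084000 + 0.079200 = 0.16320.
By Bayes' theorem, P(H|E) = 0.084000 / 0.16320 = 0.515.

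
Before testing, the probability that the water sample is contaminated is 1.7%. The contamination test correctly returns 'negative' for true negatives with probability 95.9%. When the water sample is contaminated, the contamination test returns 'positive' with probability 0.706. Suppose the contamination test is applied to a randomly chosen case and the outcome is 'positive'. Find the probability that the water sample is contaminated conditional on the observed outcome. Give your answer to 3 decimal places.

Write H for 'the water sample is contaminated'. Prior odds H:¬H = 0.017/0.983 = 0.017294. For the 'positive' outcome, the likelihood ratio is 0.706/0.041 = 17.220.
Posterior odds = 0.017294 × 17.220 = 0.29779, so P(H|E) = 0.29779/(1+0.29779) = 0.229.

P(H | E) ≈ 0.229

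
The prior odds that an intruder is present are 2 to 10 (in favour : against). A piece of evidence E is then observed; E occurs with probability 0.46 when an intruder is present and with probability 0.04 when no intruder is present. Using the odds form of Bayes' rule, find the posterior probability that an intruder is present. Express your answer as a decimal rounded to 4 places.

Posterior probability ≈ 0.6970

Prior odds = 2/10 = 0.20000.
Likelihood ratio for E = 0.46/0.04 = 11.500.
Posterior odds = prior odds × LR = 2.3000.
Posterior probability = odds/(1+odds) = 2.3000/3.3000 = 0.6970.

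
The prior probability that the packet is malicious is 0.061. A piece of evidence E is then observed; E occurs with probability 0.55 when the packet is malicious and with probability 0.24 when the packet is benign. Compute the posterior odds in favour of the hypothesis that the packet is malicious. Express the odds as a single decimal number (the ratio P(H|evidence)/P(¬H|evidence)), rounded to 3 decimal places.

Prior odds = 0.061/(1−0.061) = 0.064963. In log-odds, ln(0.064963) = -2.7339.
Add log likelihood ratio: ln(2.2917) = 0.82928.
Posterior log-odds = -1.9047, so posterior odds = exp(-1.9047) = 0.14887.

Posterior odds ≈ 0.149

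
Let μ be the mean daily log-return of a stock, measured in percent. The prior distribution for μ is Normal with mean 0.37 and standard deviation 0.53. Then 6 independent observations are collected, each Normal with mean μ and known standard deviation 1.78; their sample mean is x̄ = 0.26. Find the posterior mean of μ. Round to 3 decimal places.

Prior precision 1/τ₀² = 1/0.53² = 3.55999; data precision n/σ² = 6/1.78² = 1.89370.
Posterior precision = 3.55999 + 1.89370 = 5.45369.
Posterior mean = (3.55999·0.37 + 1.89370·0.26) / 5.45369 = 0.332.

Posterior mean ≈ 0.332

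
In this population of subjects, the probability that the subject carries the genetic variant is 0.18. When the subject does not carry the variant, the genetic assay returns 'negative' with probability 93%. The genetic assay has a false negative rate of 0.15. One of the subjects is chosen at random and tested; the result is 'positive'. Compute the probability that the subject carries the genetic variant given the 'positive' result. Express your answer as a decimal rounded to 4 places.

P(H | E) ≈ 0.7272

Let H be the event that the subject carries the genetic variant. P(H) = 0.18, so P(¬H) = 0.82. With E the 'positive' result, P(E|H) = 0.85 and P(E|¬H) = 0.07.
P(E) = 0.85·0.18 + 0.07·0.82 = 0.15300 + 0.057400 = 0.21040.
By Bayes' theorem, P(H|E) = 0.15300 / 0.21040 = 0.7272.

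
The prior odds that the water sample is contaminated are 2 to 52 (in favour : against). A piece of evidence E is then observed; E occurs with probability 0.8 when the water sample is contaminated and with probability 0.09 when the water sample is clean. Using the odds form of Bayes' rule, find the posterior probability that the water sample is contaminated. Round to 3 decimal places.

Posterior probability ≈ 0.255

Prior odds = 2/52 = 0.038462. In log-odds, ln(0.038462) = -3.2581.
Add log likelihood ratio: ln(8.8889) = 2.1848.
Posterior log-odds = -1.0733, so posterior odds = exp(-1.0733) = 0.34188. Converting, P(H|E) = 0.34188/1.3419 = 0.255.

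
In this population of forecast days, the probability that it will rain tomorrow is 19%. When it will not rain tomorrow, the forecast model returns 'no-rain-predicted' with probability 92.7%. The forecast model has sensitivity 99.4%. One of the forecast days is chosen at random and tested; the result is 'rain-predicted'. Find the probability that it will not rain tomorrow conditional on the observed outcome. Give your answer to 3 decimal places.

P(¬H | E) ≈ 0.238

Let H be the event that it will rain tomorrow. P(H) = 0.19, so P(¬H) = 0.81. With E the 'rain-predicted' result, P(E|H) = 0.994 and P(E|¬H) = 0.073.
P(E) = 0.994·0.19 + 0.073·0.81 = 0.18886 + 0.059130 = 0.24799.
By Bayes' theorem, P(H|E) = 0.18886 / 0.24799 = 0.762. Hence P(¬H|E) = 1 − 0.762 = 0.238.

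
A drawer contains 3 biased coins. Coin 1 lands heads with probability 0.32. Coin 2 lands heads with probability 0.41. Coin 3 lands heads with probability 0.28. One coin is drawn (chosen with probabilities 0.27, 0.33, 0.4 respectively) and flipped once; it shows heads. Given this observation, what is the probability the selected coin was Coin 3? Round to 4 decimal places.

Posterior probability ≈ 0.3356

P(heads|C1) = 0.32; P(heads|C2) = 0.41; P(heads|C3) = 0.28.
Prior × likelihood for each source: 0.27·0.32=0.08640, 0.33·0.41=0.1353, 0.4·0.28=0.1120. Summing gives P(heads) = 0.33370.
P(Coin 3 | heads) = 0.1120 / 0.33370 = 0.3356.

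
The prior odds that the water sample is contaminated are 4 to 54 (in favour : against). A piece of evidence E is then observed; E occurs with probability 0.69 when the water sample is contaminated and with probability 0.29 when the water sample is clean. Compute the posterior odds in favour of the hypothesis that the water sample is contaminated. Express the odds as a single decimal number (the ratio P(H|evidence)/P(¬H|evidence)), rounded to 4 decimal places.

Posterior odds ≈ 0.1762

Prior odds = 4/54 = 0.074074.
Likelihood ratio for E = 0.69/0.29 = 2.3793.
Posterior odds = prior odds × LR = 0.17625.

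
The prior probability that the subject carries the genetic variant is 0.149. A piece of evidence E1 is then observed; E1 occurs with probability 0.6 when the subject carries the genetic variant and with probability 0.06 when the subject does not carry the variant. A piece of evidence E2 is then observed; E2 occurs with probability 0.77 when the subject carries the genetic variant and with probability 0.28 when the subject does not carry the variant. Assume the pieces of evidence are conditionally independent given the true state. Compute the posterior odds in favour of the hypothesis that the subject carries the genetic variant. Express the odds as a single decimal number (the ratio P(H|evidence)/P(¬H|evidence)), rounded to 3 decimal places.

Prior odds = 0.149/(1−0.149) = 0.17509.
Likelihood ratio for E1 = 0.6/0.06 = 10.000.
Likelihood ratio for E2 = 0.77/0.28 = 2.7500.
Posterior odds = prior odds × LR₁ × LR₂ = 4.8149.

Posterior odds ≈ 4.815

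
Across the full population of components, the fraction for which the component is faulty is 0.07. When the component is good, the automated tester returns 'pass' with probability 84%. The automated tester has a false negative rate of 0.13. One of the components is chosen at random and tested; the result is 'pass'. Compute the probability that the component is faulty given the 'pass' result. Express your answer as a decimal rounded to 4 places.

Let H be the event that the component is faulty. P(H) = 0.07, so P(¬H) = 0.93. With E the 'pass' result, P(E|H) = 0.13 and P(E|¬H) = 0.84.
P(E) = 0.13·0.07 + 0.84·0.93 = 0.0091000 + 0.78120 = 0.79030.
By Bayes' theorem, P(H|E) = 0.0091000 / 0.79030 = 0.0115.

P(H | E) ≈ 0.0115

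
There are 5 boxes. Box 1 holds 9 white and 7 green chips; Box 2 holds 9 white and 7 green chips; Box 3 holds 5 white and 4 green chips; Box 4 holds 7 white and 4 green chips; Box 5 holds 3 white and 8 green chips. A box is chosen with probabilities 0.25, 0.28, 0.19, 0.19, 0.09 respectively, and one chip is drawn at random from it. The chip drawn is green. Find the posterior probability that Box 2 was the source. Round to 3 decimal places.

P(green|Box 1) = 0.4375; P(green|Box 2) = 0.4375; P(green|Box 3) = 0.4444; P(green|Box 4) = 0.3636; P(green|Box 5) = 0.7273.
Prior × likelihood for each source: 0.25·0.4375=0.1094, 0.28·0.4375=0.1225, 0.19·0.4444=0.08444, 0.19·0.3636=0.06909, 0.09·0.7273=0.06545. Summing gives P(green) = 0.45086.
P(Box 2 | green) = 0.1225 / 0.45086 = 0.272.

Posterior probability ≈ 0.272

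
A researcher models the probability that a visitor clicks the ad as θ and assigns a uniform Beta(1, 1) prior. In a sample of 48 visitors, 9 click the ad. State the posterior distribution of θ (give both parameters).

The binomial likelihood is conjugate to the Beta prior: with 9 successes and 39 failures, the posterior is Beta(1+9, 1+39) = Beta(10, 40).

Posterior: Beta(10, 40)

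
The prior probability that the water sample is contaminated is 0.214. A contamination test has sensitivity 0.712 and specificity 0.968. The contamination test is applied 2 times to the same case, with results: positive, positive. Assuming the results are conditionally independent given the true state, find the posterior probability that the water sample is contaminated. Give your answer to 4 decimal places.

Posterior P(H) ≈ 0.9926

Let H be the event that the water sample is contaminated; start with P(H) = 0.214. P('positive'|H) = 0.712, P('positive'|¬H) = 0.032.
Update on result 1 ('positive'): P(H) ← 0.712·0.2140 / (0.712·0.2140 + 0.032·0.7860) = 0.15237/0.17752 = 0.8583.
Update on result 2 ('positive'): P(H) ← 0.712·0.8583 / (0.712·0.8583 + 0.032·0.1417) = 0.61112/0.61565 = 0.9926.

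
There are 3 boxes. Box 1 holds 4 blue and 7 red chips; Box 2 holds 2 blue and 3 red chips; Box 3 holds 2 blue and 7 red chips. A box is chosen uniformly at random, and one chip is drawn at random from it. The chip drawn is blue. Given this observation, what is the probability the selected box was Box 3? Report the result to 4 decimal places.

Posterior probability ≈ 0.2254

Tabulate prior·likelihood by source: [1] prior 0.333333, lik 0.3636, product 0.1212; [2] prior 0.333333, lik 0.4, product 0.1333; [3] prior 0.333333, lik 0.2222, product 0.07407.
Normalizing constant = 0.32862; the posterior for Box 3 is its product over the sum, 0.07407/0.32862 = 0.2254.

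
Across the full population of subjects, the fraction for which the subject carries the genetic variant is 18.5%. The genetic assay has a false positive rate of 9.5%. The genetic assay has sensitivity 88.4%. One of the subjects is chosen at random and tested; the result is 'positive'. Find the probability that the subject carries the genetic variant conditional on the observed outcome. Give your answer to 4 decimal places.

Let H be the event that the subject carries the genetic variant. P(H) = 0.185, so P(¬H) = 0.815. With E the 'positive' result, P(E|H) = 0.884 and P(E|¬H) = 0.095.
P(E) = 0.884·0.185 + 0.095·0.815 = 0.16354 + 0.077425 = 0.24096.
By Bayes' theorem, P(H|E) = 0.16354 / 0.24096 = 0.6787.

P(H | E) ≈ 0.6787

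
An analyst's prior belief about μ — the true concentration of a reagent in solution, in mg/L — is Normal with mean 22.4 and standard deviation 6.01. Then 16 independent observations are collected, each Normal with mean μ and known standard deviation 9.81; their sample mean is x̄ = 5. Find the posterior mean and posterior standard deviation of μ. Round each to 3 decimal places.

Posterior mean ≈ 7.484; posterior SD ≈ 2.271

Prior precision 1/τ₀² = 1/6.01² = 0.0276854; data precision n/σ² = 16/9.81² = 0.166258.
Posterior precision = 0.0276854 + 0.166258 = 0.193943, giving posterior SD = 1/√0.193943 = 2.271.
Posterior mean = (0.0276854·22.4 + 0.166258·5) / 0.193943 = 7.484.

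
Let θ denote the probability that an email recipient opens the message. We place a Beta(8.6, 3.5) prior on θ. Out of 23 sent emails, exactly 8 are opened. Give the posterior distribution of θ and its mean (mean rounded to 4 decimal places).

Observing 8 successes and 15 failures updates Beta(8.6, 3.5) by adding the success and failure counts to the two shape parameters: α = 8.6+8 = 16.6, β = 3.5+15 = 18.5.
Posterior mean = α/(α+β) = 16.6/35.1 = 0.4729.

Posterior: Beta(16.6, 18.5); mean ≈ 0.4729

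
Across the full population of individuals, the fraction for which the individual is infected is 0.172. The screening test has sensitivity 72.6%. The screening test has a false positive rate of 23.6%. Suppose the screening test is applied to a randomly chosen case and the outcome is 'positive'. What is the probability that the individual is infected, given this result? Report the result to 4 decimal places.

Let H be the event that the individual is infected. P(H) = 0.172, so P(¬H) = 0.828. With E the 'positive' result, P(E|H) = 0.726 and P(E|¬H) = 0.236.
P(E) = 0.726·0.172 + 0.236·0.828 = 0.12487 + 0.19541 = 0.32028.
By Bayes' theorem, P(H|E) = 0.12487 / 0.32028 = 0.3899.

P(H | E) ≈ 0.3899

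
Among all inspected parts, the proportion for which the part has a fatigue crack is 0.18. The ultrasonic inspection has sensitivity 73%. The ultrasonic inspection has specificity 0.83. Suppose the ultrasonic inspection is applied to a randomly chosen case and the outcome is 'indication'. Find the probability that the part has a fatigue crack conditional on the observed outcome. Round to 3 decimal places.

P(H | E) ≈ 0.485

Write H for 'the part has a fatigue crack'. Prior odds H:¬H = 0.18/0.82 = 0.21951. For the 'indication' outcome, the likelihood ratio is 0.73/0.17 = 4.2941.
Posterior odds = 0.21951 × 4.2941 = 0.94261, so P(H|E) = 0.94261/(1+0.94261) = 0.485.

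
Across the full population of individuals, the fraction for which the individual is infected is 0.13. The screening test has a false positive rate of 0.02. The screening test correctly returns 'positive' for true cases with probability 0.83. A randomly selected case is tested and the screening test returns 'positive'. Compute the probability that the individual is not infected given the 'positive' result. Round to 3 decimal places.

P(¬H | E) ≈ 0.139

Let H be the event that the individual is infected. P(H) = 0.13, so P(¬H) = 0.87. With E the 'positive' result, P(E|H) = 0.83 and P(E|¬H) = 0.02.
P(E) = 0.83·0.13 + 0.02·0.87 = 0.10790 + 0.017400 = 0.12530.
By Bayes' theorem, P(H|E) = 0.10790 / 0.12530 = 0.861. Hence P(¬H|E) = 1 − 0.861 = 0.139.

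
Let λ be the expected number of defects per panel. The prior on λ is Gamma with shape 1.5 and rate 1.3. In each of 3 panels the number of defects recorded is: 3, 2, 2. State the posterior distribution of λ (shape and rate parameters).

Posterior: Gamma(shape=8.5, rate=4.3)

The Poisson likelihood adds the total count to the shape and the number of exposure periods to the rate. Here ∑xᵢ = 7 and n = 3, so shape 1.5→8.5 and rate 1.3→4.3.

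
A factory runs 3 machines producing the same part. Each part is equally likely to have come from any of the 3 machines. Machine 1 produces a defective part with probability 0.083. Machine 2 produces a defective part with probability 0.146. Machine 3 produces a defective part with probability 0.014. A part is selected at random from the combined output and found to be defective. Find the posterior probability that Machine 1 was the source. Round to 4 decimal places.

P(defective|M1) = 0.083; P(defective|M2) = 0.146; P(defective|M3) = 0.014.
Prior × likelihood for each source: 0.333333·0.083=0.02767, 0.333333·0.146=0.04867, 0.333333·0.014=0.004667. Summing gives P(defective) = 0.081000.
P(Machine 1 | defective) = 0.02767 / 0.081000 = 0.3416.

Posterior probability ≈ 0.3416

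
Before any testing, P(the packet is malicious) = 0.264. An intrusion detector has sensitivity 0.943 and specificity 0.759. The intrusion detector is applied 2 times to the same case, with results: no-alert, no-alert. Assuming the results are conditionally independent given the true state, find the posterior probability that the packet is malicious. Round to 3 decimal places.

Let H be the event that the packet is malicious; start with P(H) = 0.264. P('alert'|H) = 0.943, P('alert'|¬H) = 0.241.
Update on result 1 ('no-alert'): P(H) ← 0.057·0.2640 / (0.057·0.2640 + 0.759·0.7360) = 0.015048/0.57367 = 0.0262.
Update on result 2 ('no-alert'): P(H) ← 0.057·0.0262 / (0.057·0.0262 + 0.759·0.9738) = 0.0014952/0.74059 = 0.0020.

Posterior P(H) ≈ 0.002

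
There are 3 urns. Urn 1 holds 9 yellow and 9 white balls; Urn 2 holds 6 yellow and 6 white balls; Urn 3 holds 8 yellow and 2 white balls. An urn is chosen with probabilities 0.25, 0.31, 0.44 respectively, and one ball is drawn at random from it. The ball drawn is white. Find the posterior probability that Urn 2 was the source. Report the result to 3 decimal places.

Tabulate prior·likelihood by source: [1] prior 0.25, lik 0.5, product 0.1250; [2] prior 0.31, lik 0.5, product 0.1550; [3] prior 0.44, lik 0.2, product 0.08800.
Normalizing constant = 0.36800; the posterior for Urn 2 is its product over the sum, 0.1550/0.36800 = 0.421.

Posterior probability ≈ 0.421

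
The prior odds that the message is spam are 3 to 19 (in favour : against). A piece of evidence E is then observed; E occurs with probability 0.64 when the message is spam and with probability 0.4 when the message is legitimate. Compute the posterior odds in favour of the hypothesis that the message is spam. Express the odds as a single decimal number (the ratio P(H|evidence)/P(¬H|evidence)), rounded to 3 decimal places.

Posterior odds ≈ 0.253

Prior odds = 3/19 = 0.15789. In log-odds, ln(0.15789) = -1.8458.
Add log likelihood ratio: ln(1.6000) = 0.47000.
Posterior log-odds = -1.3758, so posterior odds = exp(-1.3758) = 0.25263.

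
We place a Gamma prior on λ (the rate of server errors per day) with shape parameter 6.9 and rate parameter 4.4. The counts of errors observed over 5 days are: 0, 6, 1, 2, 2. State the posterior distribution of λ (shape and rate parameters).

Total count ∑xᵢ = 11 over n = 5 days.
Gamma is conjugate to the Poisson likelihood: posterior is Gamma(shape = 6.9+11 = 17.9, rate = 4.4+5 = 9.4).

Posterior: Gamma(shape=17.9, rate=9.4)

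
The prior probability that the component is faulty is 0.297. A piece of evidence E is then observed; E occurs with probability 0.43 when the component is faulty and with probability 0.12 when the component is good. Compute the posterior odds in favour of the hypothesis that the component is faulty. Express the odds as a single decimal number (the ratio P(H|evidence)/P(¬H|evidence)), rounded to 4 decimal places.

Posterior odds ≈ 1.5139

Prior odds = 0.297/(1−0.297) = 0.42248. In log-odds, ln(0.42248) = -0.86162.
Add log likelihood ratio: ln(3.5833) = 1.2763.
Posterior log-odds = 0.41467, so posterior odds = exp(0.41467) = 1.5139.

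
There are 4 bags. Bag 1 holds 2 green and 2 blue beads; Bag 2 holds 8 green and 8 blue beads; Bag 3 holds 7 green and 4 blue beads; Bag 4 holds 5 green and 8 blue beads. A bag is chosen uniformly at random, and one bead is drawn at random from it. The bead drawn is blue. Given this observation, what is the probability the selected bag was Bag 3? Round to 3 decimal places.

Posterior probability ≈ 0.184

Tabulate prior·likelihood by source: [1] prior 0.25, lik 0.5, product 0.1250; [2] prior 0.25, lik 0.5, product 0.1250; [3] prior 0.25, lik 0.3636, product 0.09091; [4] prior 0.25, lik 0.6154, product 0.1538.
Normalizing constant = 0.49476; the posterior for Bag 3 is its product over the sum, 0.09091/0.49476 = 0.184.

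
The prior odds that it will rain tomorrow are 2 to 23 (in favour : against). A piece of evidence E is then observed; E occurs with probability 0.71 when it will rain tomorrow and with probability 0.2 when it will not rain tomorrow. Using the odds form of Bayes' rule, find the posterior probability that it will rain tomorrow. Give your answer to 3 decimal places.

Posterior probability ≈ 0.236

Prior odds = 2/23 = 0.086957.
Likelihood ratio for E = 0.71/0.2 = 3.5500.
Posterior odds = prior odds × LR = 0.30870.
Posterior probability = odds/(1+odds) = 0.30870/1.3087 = 0.236.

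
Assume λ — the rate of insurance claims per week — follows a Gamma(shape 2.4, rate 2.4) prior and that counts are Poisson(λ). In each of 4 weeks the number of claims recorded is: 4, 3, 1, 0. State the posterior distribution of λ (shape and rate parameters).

Total count ∑xᵢ = 8 over n = 4 weeks.
Gamma is conjugate to the Poisson likelihood: posterior is Gamma(shape = 2.4+8 = 10.4, rate = 2.4+4 = 6.4).

Posterior: Gamma(shape=10.4, rate=6.4)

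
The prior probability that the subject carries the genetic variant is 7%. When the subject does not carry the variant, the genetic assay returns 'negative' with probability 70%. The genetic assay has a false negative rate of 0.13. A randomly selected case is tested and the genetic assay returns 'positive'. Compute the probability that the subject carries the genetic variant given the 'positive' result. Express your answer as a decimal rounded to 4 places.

P(H | E) ≈ 0.1792

Write H for 'the subject carries the genetic variant'. Prior odds H:¬H = 0.07/0.93 = 0.075269. For the 'positive' outcome, the likelihood ratio is 0.87/0.3 = 2.9000.
Posterior odds = 0.075269 × 2.9000 = 0.21828, so P(H|E) = 0.21828/(1+0.21828) = 0.1792.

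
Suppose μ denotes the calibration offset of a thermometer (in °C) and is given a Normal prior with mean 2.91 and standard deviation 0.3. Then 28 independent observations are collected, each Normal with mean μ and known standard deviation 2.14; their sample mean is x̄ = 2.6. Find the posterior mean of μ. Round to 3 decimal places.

With known σ, the Normal prior is conjugate. Weight on the data is w = (n/σ²)/(n/σ² + 1/τ₀²) = 6.11407/(6.11407+11.1111) = 0.35495.
Posterior mean = w·x̄ + (1−w)·μ₀ = 0.35495·2.6 + 0.64505·2.91 = 2.800.

Posterior mean ≈ 2.800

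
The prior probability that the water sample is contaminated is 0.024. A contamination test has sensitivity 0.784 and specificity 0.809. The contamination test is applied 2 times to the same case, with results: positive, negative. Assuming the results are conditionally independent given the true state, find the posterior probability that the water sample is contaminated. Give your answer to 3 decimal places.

Posterior P(H) ≈ 0.026

With H the event that the water sample is contaminated, the joint likelihood of the observed sequence is P(data|H) = 0.784·0.216 = 0.16934 and P(data|¬H) = 0.191·0.809 = 0.15452.
Bayes: P(H|data) = 0.024·0.16934 / (0.024·0.16934 + 0.976·0.15452) = 0.0040643/0.15487 = 0.0262.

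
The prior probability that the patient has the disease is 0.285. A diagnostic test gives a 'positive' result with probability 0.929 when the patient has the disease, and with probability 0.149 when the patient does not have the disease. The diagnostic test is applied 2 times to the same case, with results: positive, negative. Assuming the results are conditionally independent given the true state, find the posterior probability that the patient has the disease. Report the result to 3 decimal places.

Posterior P(H) ≈ 0.172

With H the event that the patient has the disease, the joint likelihood of the observed sequence is P(data|H) = 0.929·0.071 = 0.065959 and P(data|¬H) = 0.149·0.851 = 0.12680.
Bayes: P(H|data) = 0.285·0.065959 / (0.285·0.065959 + 0.715·0.12680) = 0.018798/0.10946 = 0.1717.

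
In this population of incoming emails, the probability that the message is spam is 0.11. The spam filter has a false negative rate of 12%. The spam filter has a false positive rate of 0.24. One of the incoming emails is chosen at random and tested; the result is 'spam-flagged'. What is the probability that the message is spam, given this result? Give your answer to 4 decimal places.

Let H be the event that the message is spam. P(H) = 0.11, so P(¬H) = 0.89. With E the 'spam-flagged' result, P(E|H) = 0.88 and P(E|¬H) = 0.24.
P(E) = 0.88·0.11 + 0.24·0.89 = 0.096800 + 0.21360 = 0.31040.
By Bayes' theorem, P(H|E) = 0.096800 / 0.31040 = 0.3119.

P(H | E) ≈ 0.3119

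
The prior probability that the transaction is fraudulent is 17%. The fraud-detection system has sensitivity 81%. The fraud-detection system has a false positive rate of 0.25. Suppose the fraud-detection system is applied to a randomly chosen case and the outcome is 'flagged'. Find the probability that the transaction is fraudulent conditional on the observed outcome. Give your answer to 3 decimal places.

Let H be the event that the transaction is fraudulent. P(H) = 0.17, so P(¬H) = 0.83. With E the 'flagged' result, P(E|H) = 0.81 and P(E|¬H) = 0.25.
P(E) = 0.81·0.17 + 0.25·0.83 = 0.13770 + 0.20750 = 0.34520.
By Bayes' theorem, P(H|E) = 0.13770 / 0.34520 = 0.399.

P(H | E) ≈ 0.399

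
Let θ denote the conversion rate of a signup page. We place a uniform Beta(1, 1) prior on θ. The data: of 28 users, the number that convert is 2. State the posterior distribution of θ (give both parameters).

Observing 2 successes and 26 failures updates Beta(1, 1) by adding the success and failure counts to the two shape parameters: α = 1+2 = 3, β = 1+26 = 27.

Posterior: Beta(3, 27)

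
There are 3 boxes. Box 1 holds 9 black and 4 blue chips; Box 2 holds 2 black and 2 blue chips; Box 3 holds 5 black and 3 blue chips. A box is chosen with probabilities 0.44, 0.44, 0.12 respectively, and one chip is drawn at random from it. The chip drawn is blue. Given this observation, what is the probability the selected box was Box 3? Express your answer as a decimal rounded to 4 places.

Posterior probability ≈ 0.1124

Tabulate prior·likelihood by source: [1] prior 0.44, lik 0.3077, product 0.1354; [2] prior 0.44, lik 0.5, product 0.2200; [3] prior 0.12, lik 0.375, product 0.04500.
Normalizing constant = 0.40038; the posterior for Box 3 is its product over the sum, 0.04500/0.40038 = 0.1124.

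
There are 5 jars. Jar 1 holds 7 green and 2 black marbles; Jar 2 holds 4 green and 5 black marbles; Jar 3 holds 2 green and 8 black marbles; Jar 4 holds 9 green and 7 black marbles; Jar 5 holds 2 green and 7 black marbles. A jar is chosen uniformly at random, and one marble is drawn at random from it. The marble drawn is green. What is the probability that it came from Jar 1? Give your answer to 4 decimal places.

Posterior probability ≈ 0.3524

P(green|Jar 1) = 0.7778; P(green|Jar 2) = 0.4444; P(green|Jar 3) = 0.2; P(green|Jar 4) = 0.5625; P(green|Jar 5) = 0.2222.
Prior × likelihood for each source: 0.2·0.7778=0.1556, 0.2·0.4444=0.08889, 0.2·0.2=0.04000, 0.2·0.5625=0.1125, 0.2·0.2222=0.04444. Summing gives P(green) = 0.44139.
P(Jar 1 | green) = 0.1556 / 0.44139 = 0.3524.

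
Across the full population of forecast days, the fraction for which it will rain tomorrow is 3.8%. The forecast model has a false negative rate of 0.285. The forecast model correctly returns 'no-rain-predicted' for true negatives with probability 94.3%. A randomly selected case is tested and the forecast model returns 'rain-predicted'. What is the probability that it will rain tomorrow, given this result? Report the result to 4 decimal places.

Write H for 'it will rain tomorrow'. Prior odds H:¬H = 0.038/0.962 = 0.039501. For the 'rain-predicted' outcome, the likelihood ratio is 0.715/0.057 = 12.544.
Posterior odds = 0.039501 × 12.544 = 0.49550, so P(H|E) = 0.49550/(1+0.49550) = 0.3313.

P(H | E) ≈ 0.3313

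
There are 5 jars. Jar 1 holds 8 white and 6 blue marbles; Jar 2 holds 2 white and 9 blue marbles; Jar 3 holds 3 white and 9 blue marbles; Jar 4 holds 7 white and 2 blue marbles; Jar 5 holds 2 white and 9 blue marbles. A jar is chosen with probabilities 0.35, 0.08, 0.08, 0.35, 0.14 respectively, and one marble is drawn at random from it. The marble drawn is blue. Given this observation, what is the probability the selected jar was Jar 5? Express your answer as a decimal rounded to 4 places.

P(blue|Jar 1) = 0.4286; P(blue|Jar 2) = 0.8182; P(blue|Jar 3) = 0.75; P(blue|Jar 4) = 0.2222; P(blue|Jar 5) = 0.8182.
Prior × likelihood for each source: 0.35·0.4286=0.1500, 0.08·0.8182=0.06545, 0.08·0.75=0.06000, 0.35·0.2222=0.07778, 0.14·0.8182=0.1145. Summing gives P(blue) = 0.46778.
P(Jar 5 | blue) = 0.1145 / 0.46778 = 0.2449.

Posterior probability ≈ 0.2449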